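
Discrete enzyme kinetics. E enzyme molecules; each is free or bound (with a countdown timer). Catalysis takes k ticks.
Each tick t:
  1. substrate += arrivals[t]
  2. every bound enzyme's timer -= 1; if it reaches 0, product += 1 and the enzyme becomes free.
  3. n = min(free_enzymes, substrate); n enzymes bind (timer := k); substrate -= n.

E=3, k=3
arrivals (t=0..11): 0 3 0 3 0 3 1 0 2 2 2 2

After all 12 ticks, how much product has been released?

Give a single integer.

t=0: arr=0 -> substrate=0 bound=0 product=0
t=1: arr=3 -> substrate=0 bound=3 product=0
t=2: arr=0 -> substrate=0 bound=3 product=0
t=3: arr=3 -> substrate=3 bound=3 product=0
t=4: arr=0 -> substrate=0 bound=3 product=3
t=5: arr=3 -> substrate=3 bound=3 product=3
t=6: arr=1 -> substrate=4 bound=3 product=3
t=7: arr=0 -> substrate=1 bound=3 product=6
t=8: arr=2 -> substrate=3 bound=3 product=6
t=9: arr=2 -> substrate=5 bound=3 product=6
t=10: arr=2 -> substrate=4 bound=3 product=9
t=11: arr=2 -> substrate=6 bound=3 product=9

Answer: 9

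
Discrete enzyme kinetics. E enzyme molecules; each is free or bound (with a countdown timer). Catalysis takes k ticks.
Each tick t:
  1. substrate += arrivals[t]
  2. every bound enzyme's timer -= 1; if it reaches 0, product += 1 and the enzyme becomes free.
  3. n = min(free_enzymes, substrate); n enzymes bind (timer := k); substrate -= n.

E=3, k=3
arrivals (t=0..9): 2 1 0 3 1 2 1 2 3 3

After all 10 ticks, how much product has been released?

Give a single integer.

t=0: arr=2 -> substrate=0 bound=2 product=0
t=1: arr=1 -> substrate=0 bound=3 product=0
t=2: arr=0 -> substrate=0 bound=3 product=0
t=3: arr=3 -> substrate=1 bound=3 product=2
t=4: arr=1 -> substrate=1 bound=3 product=3
t=5: arr=2 -> substrate=3 bound=3 product=3
t=6: arr=1 -> substrate=2 bound=3 product=5
t=7: arr=2 -> substrate=3 bound=3 product=6
t=8: arr=3 -> substrate=6 bound=3 product=6
t=9: arr=3 -> substrate=7 bound=3 product=8

Answer: 8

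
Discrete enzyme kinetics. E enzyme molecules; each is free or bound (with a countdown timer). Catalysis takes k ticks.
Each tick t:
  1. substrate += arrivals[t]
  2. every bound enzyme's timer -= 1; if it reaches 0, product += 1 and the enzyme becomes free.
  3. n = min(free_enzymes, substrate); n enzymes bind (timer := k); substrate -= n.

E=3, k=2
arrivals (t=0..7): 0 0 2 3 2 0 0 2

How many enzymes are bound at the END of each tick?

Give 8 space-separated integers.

t=0: arr=0 -> substrate=0 bound=0 product=0
t=1: arr=0 -> substrate=0 bound=0 product=0
t=2: arr=2 -> substrate=0 bound=2 product=0
t=3: arr=3 -> substrate=2 bound=3 product=0
t=4: arr=2 -> substrate=2 bound=3 product=2
t=5: arr=0 -> substrate=1 bound=3 product=3
t=6: arr=0 -> substrate=0 bound=2 product=5
t=7: arr=2 -> substrate=0 bound=3 product=6

Answer: 0 0 2 3 3 3 2 3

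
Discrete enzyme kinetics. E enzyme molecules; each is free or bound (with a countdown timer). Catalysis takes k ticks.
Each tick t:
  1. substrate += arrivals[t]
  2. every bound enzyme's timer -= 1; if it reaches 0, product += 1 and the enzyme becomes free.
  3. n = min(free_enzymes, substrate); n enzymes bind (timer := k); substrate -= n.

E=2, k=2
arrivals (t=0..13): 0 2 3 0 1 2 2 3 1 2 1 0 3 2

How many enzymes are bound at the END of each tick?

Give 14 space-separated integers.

Answer: 0 2 2 2 2 2 2 2 2 2 2 2 2 2

Derivation:
t=0: arr=0 -> substrate=0 bound=0 product=0
t=1: arr=2 -> substrate=0 bound=2 product=0
t=2: arr=3 -> substrate=3 bound=2 product=0
t=3: arr=0 -> substrate=1 bound=2 product=2
t=4: arr=1 -> substrate=2 bound=2 product=2
t=5: arr=2 -> substrate=2 bound=2 product=4
t=6: arr=2 -> substrate=4 bound=2 product=4
t=7: arr=3 -> substrate=5 bound=2 product=6
t=8: arr=1 -> substrate=6 bound=2 product=6
t=9: arr=2 -> substrate=6 bound=2 product=8
t=10: arr=1 -> substrate=7 bound=2 product=8
t=11: arr=0 -> substrate=5 bound=2 product=10
t=12: arr=3 -> substrate=8 bound=2 product=10
t=13: arr=2 -> substrate=8 bound=2 product=12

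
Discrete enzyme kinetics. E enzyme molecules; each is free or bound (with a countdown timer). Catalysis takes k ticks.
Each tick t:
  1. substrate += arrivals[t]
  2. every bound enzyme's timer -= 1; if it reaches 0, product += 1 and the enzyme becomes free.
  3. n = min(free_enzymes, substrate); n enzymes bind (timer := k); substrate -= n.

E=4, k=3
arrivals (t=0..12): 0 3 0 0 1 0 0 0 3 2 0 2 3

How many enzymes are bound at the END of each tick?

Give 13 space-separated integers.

Answer: 0 3 3 3 1 1 1 0 3 4 4 4 4

Derivation:
t=0: arr=0 -> substrate=0 bound=0 product=0
t=1: arr=3 -> substrate=0 bound=3 product=0
t=2: arr=0 -> substrate=0 bound=3 product=0
t=3: arr=0 -> substrate=0 bound=3 product=0
t=4: arr=1 -> substrate=0 bound=1 product=3
t=5: arr=0 -> substrate=0 bound=1 product=3
t=6: arr=0 -> substrate=0 bound=1 product=3
t=7: arr=0 -> substrate=0 bound=0 product=4
t=8: arr=3 -> substrate=0 bound=3 product=4
t=9: arr=2 -> substrate=1 bound=4 product=4
t=10: arr=0 -> substrate=1 bound=4 product=4
t=11: arr=2 -> substrate=0 bound=4 product=7
t=12: arr=3 -> substrate=2 bound=4 product=8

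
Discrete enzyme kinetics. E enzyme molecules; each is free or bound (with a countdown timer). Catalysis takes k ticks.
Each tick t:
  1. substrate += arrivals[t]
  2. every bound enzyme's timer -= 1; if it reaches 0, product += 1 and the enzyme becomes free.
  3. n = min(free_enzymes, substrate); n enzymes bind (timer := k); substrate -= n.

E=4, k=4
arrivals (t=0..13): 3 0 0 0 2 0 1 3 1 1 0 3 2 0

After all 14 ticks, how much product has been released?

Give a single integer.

t=0: arr=3 -> substrate=0 bound=3 product=0
t=1: arr=0 -> substrate=0 bound=3 product=0
t=2: arr=0 -> substrate=0 bound=3 product=0
t=3: arr=0 -> substrate=0 bound=3 product=0
t=4: arr=2 -> substrate=0 bound=2 product=3
t=5: arr=0 -> substrate=0 bound=2 product=3
t=6: arr=1 -> substrate=0 bound=3 product=3
t=7: arr=3 -> substrate=2 bound=4 product=3
t=8: arr=1 -> substrate=1 bound=4 product=5
t=9: arr=1 -> substrate=2 bound=4 product=5
t=10: arr=0 -> substrate=1 bound=4 product=6
t=11: arr=3 -> substrate=3 bound=4 product=7
t=12: arr=2 -> substrate=3 bound=4 product=9
t=13: arr=0 -> substrate=3 bound=4 product=9

Answer: 9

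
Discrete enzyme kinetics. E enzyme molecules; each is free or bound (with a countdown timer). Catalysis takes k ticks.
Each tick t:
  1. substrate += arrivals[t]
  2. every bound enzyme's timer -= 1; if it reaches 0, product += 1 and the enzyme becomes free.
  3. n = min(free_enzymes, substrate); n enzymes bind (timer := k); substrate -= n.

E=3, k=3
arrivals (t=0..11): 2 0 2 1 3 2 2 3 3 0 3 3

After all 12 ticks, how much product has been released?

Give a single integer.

Answer: 9

Derivation:
t=0: arr=2 -> substrate=0 bound=2 product=0
t=1: arr=0 -> substrate=0 bound=2 product=0
t=2: arr=2 -> substrate=1 bound=3 product=0
t=3: arr=1 -> substrate=0 bound=3 product=2
t=4: arr=3 -> substrate=3 bound=3 product=2
t=5: arr=2 -> substrate=4 bound=3 product=3
t=6: arr=2 -> substrate=4 bound=3 product=5
t=7: arr=3 -> substrate=7 bound=3 product=5
t=8: arr=3 -> substrate=9 bound=3 product=6
t=9: arr=0 -> substrate=7 bound=3 product=8
t=10: arr=3 -> substrate=10 bound=3 product=8
t=11: arr=3 -> substrate=12 bound=3 product=9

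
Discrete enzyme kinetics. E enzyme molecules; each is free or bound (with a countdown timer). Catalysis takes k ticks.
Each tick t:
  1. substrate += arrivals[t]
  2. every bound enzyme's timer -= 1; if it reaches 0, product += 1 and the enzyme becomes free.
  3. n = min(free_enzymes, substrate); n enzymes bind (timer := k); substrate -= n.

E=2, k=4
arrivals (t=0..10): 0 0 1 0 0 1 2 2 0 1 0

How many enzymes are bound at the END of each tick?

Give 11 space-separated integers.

t=0: arr=0 -> substrate=0 bound=0 product=0
t=1: arr=0 -> substrate=0 bound=0 product=0
t=2: arr=1 -> substrate=0 bound=1 product=0
t=3: arr=0 -> substrate=0 bound=1 product=0
t=4: arr=0 -> substrate=0 bound=1 product=0
t=5: arr=1 -> substrate=0 bound=2 product=0
t=6: arr=2 -> substrate=1 bound=2 product=1
t=7: arr=2 -> substrate=3 bound=2 product=1
t=8: arr=0 -> substrate=3 bound=2 product=1
t=9: arr=1 -> substrate=3 bound=2 product=2
t=10: arr=0 -> substrate=2 bound=2 product=3

Answer: 0 0 1 1 1 2 2 2 2 2 2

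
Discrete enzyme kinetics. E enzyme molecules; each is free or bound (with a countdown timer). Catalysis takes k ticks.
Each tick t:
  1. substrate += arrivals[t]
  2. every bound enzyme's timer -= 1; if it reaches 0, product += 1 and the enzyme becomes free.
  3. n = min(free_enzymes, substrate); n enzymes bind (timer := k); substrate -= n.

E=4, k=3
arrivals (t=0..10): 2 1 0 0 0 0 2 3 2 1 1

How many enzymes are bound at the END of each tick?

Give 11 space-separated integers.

t=0: arr=2 -> substrate=0 bound=2 product=0
t=1: arr=1 -> substrate=0 bound=3 product=0
t=2: arr=0 -> substrate=0 bound=3 product=0
t=3: arr=0 -> substrate=0 bound=1 product=2
t=4: arr=0 -> substrate=0 bound=0 product=3
t=5: arr=0 -> substrate=0 bound=0 product=3
t=6: arr=2 -> substrate=0 bound=2 product=3
t=7: arr=3 -> substrate=1 bound=4 product=3
t=8: arr=2 -> substrate=3 bound=4 product=3
t=9: arr=1 -> substrate=2 bound=4 product=5
t=10: arr=1 -> substrate=1 bound=4 product=7

Answer: 2 3 3 1 0 0 2 4 4 4 4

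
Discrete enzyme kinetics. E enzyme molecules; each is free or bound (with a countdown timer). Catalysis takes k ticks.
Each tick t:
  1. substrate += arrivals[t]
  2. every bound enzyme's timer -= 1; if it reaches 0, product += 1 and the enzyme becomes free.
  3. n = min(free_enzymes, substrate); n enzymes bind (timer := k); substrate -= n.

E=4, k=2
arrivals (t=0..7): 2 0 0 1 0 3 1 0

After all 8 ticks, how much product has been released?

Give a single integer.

t=0: arr=2 -> substrate=0 bound=2 product=0
t=1: arr=0 -> substrate=0 bound=2 product=0
t=2: arr=0 -> substrate=0 bound=0 product=2
t=3: arr=1 -> substrate=0 bound=1 product=2
t=4: arr=0 -> substrate=0 bound=1 product=2
t=5: arr=3 -> substrate=0 bound=3 product=3
t=6: arr=1 -> substrate=0 bound=4 product=3
t=7: arr=0 -> substrate=0 bound=1 product=6

Answer: 6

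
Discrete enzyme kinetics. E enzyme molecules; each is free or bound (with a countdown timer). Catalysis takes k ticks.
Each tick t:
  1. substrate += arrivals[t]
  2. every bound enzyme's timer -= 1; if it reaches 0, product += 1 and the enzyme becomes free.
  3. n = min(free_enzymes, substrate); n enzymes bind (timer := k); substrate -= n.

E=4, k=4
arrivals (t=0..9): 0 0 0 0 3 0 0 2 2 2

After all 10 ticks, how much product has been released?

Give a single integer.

t=0: arr=0 -> substrate=0 bound=0 product=0
t=1: arr=0 -> substrate=0 bound=0 product=0
t=2: arr=0 -> substrate=0 bound=0 product=0
t=3: arr=0 -> substrate=0 bound=0 product=0
t=4: arr=3 -> substrate=0 bound=3 product=0
t=5: arr=0 -> substrate=0 bound=3 product=0
t=6: arr=0 -> substrate=0 bound=3 product=0
t=7: arr=2 -> substrate=1 bound=4 product=0
t=8: arr=2 -> substrate=0 bound=4 product=3
t=9: arr=2 -> substrate=2 bound=4 product=3

Answer: 3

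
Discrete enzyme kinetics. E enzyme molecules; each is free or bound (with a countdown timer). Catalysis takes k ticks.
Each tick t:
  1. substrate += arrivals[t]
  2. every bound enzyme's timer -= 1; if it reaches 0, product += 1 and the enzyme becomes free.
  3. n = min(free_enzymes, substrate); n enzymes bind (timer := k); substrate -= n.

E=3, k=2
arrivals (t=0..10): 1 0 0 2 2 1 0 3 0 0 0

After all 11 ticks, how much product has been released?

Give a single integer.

Answer: 9

Derivation:
t=0: arr=1 -> substrate=0 bound=1 product=0
t=1: arr=0 -> substrate=0 bound=1 product=0
t=2: arr=0 -> substrate=0 bound=0 product=1
t=3: arr=2 -> substrate=0 bound=2 product=1
t=4: arr=2 -> substrate=1 bound=3 product=1
t=5: arr=1 -> substrate=0 bound=3 product=3
t=6: arr=0 -> substrate=0 bound=2 product=4
t=7: arr=3 -> substrate=0 bound=3 product=6
t=8: arr=0 -> substrate=0 bound=3 product=6
t=9: arr=0 -> substrate=0 bound=0 product=9
t=10: arr=0 -> substrate=0 bound=0 product=9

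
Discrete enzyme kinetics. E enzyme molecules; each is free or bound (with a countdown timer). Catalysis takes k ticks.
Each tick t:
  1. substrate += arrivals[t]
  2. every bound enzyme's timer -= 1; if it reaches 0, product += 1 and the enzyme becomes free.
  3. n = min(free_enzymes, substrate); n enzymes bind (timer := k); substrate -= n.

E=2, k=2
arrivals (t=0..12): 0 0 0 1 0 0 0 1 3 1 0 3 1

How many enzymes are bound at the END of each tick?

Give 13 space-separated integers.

t=0: arr=0 -> substrate=0 bound=0 product=0
t=1: arr=0 -> substrate=0 bound=0 product=0
t=2: arr=0 -> substrate=0 bound=0 product=0
t=3: arr=1 -> substrate=0 bound=1 product=0
t=4: arr=0 -> substrate=0 bound=1 product=0
t=5: arr=0 -> substrate=0 bound=0 product=1
t=6: arr=0 -> substrate=0 bound=0 product=1
t=7: arr=1 -> substrate=0 bound=1 product=1
t=8: arr=3 -> substrate=2 bound=2 product=1
t=9: arr=1 -> substrate=2 bound=2 product=2
t=10: arr=0 -> substrate=1 bound=2 product=3
t=11: arr=3 -> substrate=3 bound=2 product=4
t=12: arr=1 -> substrate=3 bound=2 product=5

Answer: 0 0 0 1 1 0 0 1 2 2 2 2 2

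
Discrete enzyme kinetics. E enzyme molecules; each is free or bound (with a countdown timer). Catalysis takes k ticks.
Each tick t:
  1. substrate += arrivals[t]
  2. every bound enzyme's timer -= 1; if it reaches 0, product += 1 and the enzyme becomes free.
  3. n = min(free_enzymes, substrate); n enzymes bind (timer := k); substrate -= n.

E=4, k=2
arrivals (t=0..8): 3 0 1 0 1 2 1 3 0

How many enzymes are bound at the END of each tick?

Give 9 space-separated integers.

Answer: 3 3 1 1 1 3 3 4 3

Derivation:
t=0: arr=3 -> substrate=0 bound=3 product=0
t=1: arr=0 -> substrate=0 bound=3 product=0
t=2: arr=1 -> substrate=0 bound=1 product=3
t=3: arr=0 -> substrate=0 bound=1 product=3
t=4: arr=1 -> substrate=0 bound=1 product=4
t=5: arr=2 -> substrate=0 bound=3 product=4
t=6: arr=1 -> substrate=0 bound=3 product=5
t=7: arr=3 -> substrate=0 bound=4 product=7
t=8: arr=0 -> substrate=0 bound=3 product=8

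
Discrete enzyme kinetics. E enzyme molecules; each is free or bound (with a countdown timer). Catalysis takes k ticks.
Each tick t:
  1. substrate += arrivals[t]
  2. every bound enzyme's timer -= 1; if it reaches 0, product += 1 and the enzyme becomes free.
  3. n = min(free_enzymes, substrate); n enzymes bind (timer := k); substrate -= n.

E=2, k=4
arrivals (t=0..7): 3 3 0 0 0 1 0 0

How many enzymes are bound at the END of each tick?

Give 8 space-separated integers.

Answer: 2 2 2 2 2 2 2 2

Derivation:
t=0: arr=3 -> substrate=1 bound=2 product=0
t=1: arr=3 -> substrate=4 bound=2 product=0
t=2: arr=0 -> substrate=4 bound=2 product=0
t=3: arr=0 -> substrate=4 bound=2 product=0
t=4: arr=0 -> substrate=2 bound=2 product=2
t=5: arr=1 -> substrate=3 bound=2 product=2
t=6: arr=0 -> substrate=3 bound=2 product=2
t=7: arr=0 -> substrate=3 bound=2 product=2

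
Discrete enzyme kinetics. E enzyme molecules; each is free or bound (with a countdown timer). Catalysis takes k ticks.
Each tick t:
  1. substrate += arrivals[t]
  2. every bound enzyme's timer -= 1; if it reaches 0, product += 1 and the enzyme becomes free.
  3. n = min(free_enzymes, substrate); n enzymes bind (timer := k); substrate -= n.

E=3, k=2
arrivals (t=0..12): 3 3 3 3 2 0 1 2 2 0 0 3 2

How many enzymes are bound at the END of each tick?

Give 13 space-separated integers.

t=0: arr=3 -> substrate=0 bound=3 product=0
t=1: arr=3 -> substrate=3 bound=3 product=0
t=2: arr=3 -> substrate=3 bound=3 product=3
t=3: arr=3 -> substrate=6 bound=3 product=3
t=4: arr=2 -> substrate=5 bound=3 product=6
t=5: arr=0 -> substrate=5 bound=3 product=6
t=6: arr=1 -> substrate=3 bound=3 product=9
t=7: arr=2 -> substrate=5 bound=3 product=9
t=8: arr=2 -> substrate=4 bound=3 product=12
t=9: arr=0 -> substrate=4 bound=3 product=12
t=10: arr=0 -> substrate=1 bound=3 product=15
t=11: arr=3 -> substrate=4 bound=3 product=15
t=12: arr=2 -> substrate=3 bound=3 product=18

Answer: 3 3 3 3 3 3 3 3 3 3 3 3 3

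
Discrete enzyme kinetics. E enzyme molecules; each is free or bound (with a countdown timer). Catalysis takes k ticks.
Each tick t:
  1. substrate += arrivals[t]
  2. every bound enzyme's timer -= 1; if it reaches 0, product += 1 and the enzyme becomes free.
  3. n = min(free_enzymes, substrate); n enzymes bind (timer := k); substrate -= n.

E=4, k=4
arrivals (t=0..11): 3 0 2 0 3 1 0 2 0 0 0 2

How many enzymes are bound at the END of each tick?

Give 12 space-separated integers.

Answer: 3 3 4 4 4 4 4 4 4 4 3 4

Derivation:
t=0: arr=3 -> substrate=0 bound=3 product=0
t=1: arr=0 -> substrate=0 bound=3 product=0
t=2: arr=2 -> substrate=1 bound=4 product=0
t=3: arr=0 -> substrate=1 bound=4 product=0
t=4: arr=3 -> substrate=1 bound=4 product=3
t=5: arr=1 -> substrate=2 bound=4 product=3
t=6: arr=0 -> substrate=1 bound=4 product=4
t=7: arr=2 -> substrate=3 bound=4 product=4
t=8: arr=0 -> substrate=0 bound=4 product=7
t=9: arr=0 -> substrate=0 bound=4 product=7
t=10: arr=0 -> substrate=0 bound=3 product=8
t=11: arr=2 -> substrate=1 bound=4 product=8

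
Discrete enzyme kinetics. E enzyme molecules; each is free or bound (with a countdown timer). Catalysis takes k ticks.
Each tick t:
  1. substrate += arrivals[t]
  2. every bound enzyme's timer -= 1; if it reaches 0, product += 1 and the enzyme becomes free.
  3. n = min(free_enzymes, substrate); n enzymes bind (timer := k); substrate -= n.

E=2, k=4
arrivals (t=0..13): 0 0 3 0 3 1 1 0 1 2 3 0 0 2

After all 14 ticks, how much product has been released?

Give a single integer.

t=0: arr=0 -> substrate=0 bound=0 product=0
t=1: arr=0 -> substrate=0 bound=0 product=0
t=2: arr=3 -> substrate=1 bound=2 product=0
t=3: arr=0 -> substrate=1 bound=2 product=0
t=4: arr=3 -> substrate=4 bound=2 product=0
t=5: arr=1 -> substrate=5 bound=2 product=0
t=6: arr=1 -> substrate=4 bound=2 product=2
t=7: arr=0 -> substrate=4 bound=2 product=2
t=8: arr=1 -> substrate=5 bound=2 product=2
t=9: arr=2 -> substrate=7 bound=2 product=2
t=10: arr=3 -> substrate=8 bound=2 product=4
t=11: arr=0 -> substrate=8 bound=2 product=4
t=12: arr=0 -> substrate=8 bound=2 product=4
t=13: arr=2 -> substrate=10 bound=2 product=4

Answer: 4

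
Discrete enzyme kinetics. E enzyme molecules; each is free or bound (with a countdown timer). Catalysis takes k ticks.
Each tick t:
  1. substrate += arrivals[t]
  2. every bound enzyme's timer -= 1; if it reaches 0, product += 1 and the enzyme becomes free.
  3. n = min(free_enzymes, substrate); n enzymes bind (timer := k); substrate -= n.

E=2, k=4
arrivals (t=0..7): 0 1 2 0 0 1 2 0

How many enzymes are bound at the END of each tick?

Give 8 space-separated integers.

Answer: 0 1 2 2 2 2 2 2

Derivation:
t=0: arr=0 -> substrate=0 bound=0 product=0
t=1: arr=1 -> substrate=0 bound=1 product=0
t=2: arr=2 -> substrate=1 bound=2 product=0
t=3: arr=0 -> substrate=1 bound=2 product=0
t=4: arr=0 -> substrate=1 bound=2 product=0
t=5: arr=1 -> substrate=1 bound=2 product=1
t=6: arr=2 -> substrate=2 bound=2 product=2
t=7: arr=0 -> substrate=2 bound=2 product=2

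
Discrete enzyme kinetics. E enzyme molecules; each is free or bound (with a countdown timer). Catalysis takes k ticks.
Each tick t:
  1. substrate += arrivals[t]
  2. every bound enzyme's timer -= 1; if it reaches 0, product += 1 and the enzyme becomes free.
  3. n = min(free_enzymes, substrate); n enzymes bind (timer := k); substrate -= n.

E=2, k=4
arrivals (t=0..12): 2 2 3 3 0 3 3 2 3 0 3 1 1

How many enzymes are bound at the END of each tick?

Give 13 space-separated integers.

t=0: arr=2 -> substrate=0 bound=2 product=0
t=1: arr=2 -> substrate=2 bound=2 product=0
t=2: arr=3 -> substrate=5 bound=2 product=0
t=3: arr=3 -> substrate=8 bound=2 product=0
t=4: arr=0 -> substrate=6 bound=2 product=2
t=5: arr=3 -> substrate=9 bound=2 product=2
t=6: arr=3 -> substrate=12 bound=2 product=2
t=7: arr=2 -> substrate=14 bound=2 product=2
t=8: arr=3 -> substrate=15 bound=2 product=4
t=9: arr=0 -> substrate=15 bound=2 product=4
t=10: arr=3 -> substrate=18 bound=2 product=4
t=11: arr=1 -> substrate=19 bound=2 product=4
t=12: arr=1 -> substrate=18 bound=2 product=6

Answer: 2 2 2 2 2 2 2 2 2 2 2 2 2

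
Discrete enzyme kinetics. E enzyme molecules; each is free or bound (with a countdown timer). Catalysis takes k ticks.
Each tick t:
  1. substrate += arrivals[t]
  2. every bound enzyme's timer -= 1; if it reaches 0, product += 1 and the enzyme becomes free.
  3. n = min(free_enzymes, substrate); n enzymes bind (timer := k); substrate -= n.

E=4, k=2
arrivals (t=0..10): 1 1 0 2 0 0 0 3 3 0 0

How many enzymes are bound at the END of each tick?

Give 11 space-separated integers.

Answer: 1 2 1 2 2 0 0 3 4 3 2

Derivation:
t=0: arr=1 -> substrate=0 bound=1 product=0
t=1: arr=1 -> substrate=0 bound=2 product=0
t=2: arr=0 -> substrate=0 bound=1 product=1
t=3: arr=2 -> substrate=0 bound=2 product=2
t=4: arr=0 -> substrate=0 bound=2 product=2
t=5: arr=0 -> substrate=0 bound=0 product=4
t=6: arr=0 -> substrate=0 bound=0 product=4
t=7: arr=3 -> substrate=0 bound=3 product=4
t=8: arr=3 -> substrate=2 bound=4 product=4
t=9: arr=0 -> substrate=0 bound=3 product=7
t=10: arr=0 -> substrate=0 bound=2 product=8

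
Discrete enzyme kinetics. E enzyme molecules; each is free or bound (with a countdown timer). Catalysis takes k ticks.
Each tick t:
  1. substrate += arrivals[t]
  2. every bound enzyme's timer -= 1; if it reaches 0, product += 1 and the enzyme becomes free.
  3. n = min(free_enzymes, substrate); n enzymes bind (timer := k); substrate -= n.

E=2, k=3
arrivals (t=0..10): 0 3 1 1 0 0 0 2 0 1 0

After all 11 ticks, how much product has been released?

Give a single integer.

t=0: arr=0 -> substrate=0 bound=0 product=0
t=1: arr=3 -> substrate=1 bound=2 product=0
t=2: arr=1 -> substrate=2 bound=2 product=0
t=3: arr=1 -> substrate=3 bound=2 product=0
t=4: arr=0 -> substrate=1 bound=2 product=2
t=5: arr=0 -> substrate=1 bound=2 product=2
t=6: arr=0 -> substrate=1 bound=2 product=2
t=7: arr=2 -> substrate=1 bound=2 product=4
t=8: arr=0 -> substrate=1 bound=2 product=4
t=9: arr=1 -> substrate=2 bound=2 product=4
t=10: arr=0 -> substrate=0 bound=2 product=6

Answer: 6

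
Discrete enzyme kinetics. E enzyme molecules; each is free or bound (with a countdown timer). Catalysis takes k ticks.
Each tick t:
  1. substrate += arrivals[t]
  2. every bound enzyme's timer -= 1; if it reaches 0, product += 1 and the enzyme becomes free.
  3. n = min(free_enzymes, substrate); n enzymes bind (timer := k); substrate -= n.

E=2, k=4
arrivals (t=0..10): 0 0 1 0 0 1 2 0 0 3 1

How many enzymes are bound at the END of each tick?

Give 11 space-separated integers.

t=0: arr=0 -> substrate=0 bound=0 product=0
t=1: arr=0 -> substrate=0 bound=0 product=0
t=2: arr=1 -> substrate=0 bound=1 product=0
t=3: arr=0 -> substrate=0 bound=1 product=0
t=4: arr=0 -> substrate=0 bound=1 product=0
t=5: arr=1 -> substrate=0 bound=2 product=0
t=6: arr=2 -> substrate=1 bound=2 product=1
t=7: arr=0 -> substrate=1 bound=2 product=1
t=8: arr=0 -> substrate=1 bound=2 product=1
t=9: arr=3 -> substrate=3 bound=2 product=2
t=10: arr=1 -> substrate=3 bound=2 product=3

Answer: 0 0 1 1 1 2 2 2 2 2 2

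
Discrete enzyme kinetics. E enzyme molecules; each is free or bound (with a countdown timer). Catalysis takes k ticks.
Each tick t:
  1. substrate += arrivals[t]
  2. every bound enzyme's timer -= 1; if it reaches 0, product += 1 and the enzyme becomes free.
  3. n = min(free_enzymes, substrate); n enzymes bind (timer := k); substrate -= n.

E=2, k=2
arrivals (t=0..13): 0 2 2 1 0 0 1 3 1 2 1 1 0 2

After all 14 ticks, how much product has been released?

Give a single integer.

t=0: arr=0 -> substrate=0 bound=0 product=0
t=1: arr=2 -> substrate=0 bound=2 product=0
t=2: arr=2 -> substrate=2 bound=2 product=0
t=3: arr=1 -> substrate=1 bound=2 product=2
t=4: arr=0 -> substrate=1 bound=2 product=2
t=5: arr=0 -> substrate=0 bound=1 product=4
t=6: arr=1 -> substrate=0 bound=2 product=4
t=7: arr=3 -> substrate=2 bound=2 product=5
t=8: arr=1 -> substrate=2 bound=2 product=6
t=9: arr=2 -> substrate=3 bound=2 product=7
t=10: arr=1 -> substrate=3 bound=2 product=8
t=11: arr=1 -> substrate=3 bound=2 product=9
t=12: arr=0 -> substrate=2 bound=2 product=10
t=13: arr=2 -> substrate=3 bound=2 product=11

Answer: 11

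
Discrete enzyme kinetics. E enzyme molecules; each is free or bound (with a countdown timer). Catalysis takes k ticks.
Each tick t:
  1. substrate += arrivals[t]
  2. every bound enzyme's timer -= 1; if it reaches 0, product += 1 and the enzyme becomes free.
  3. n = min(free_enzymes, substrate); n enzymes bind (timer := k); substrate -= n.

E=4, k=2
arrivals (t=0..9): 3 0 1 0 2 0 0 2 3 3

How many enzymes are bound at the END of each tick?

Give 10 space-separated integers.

t=0: arr=3 -> substrate=0 bound=3 product=0
t=1: arr=0 -> substrate=0 bound=3 product=0
t=2: arr=1 -> substrate=0 bound=1 product=3
t=3: arr=0 -> substrate=0 bound=1 product=3
t=4: arr=2 -> substrate=0 bound=2 product=4
t=5: arr=0 -> substrate=0 bound=2 product=4
t=6: arr=0 -> substrate=0 bound=0 product=6
t=7: arr=2 -> substrate=0 bound=2 product=6
t=8: arr=3 -> substrate=1 bound=4 product=6
t=9: arr=3 -> substrate=2 bound=4 product=8

Answer: 3 3 1 1 2 2 0 2 4 4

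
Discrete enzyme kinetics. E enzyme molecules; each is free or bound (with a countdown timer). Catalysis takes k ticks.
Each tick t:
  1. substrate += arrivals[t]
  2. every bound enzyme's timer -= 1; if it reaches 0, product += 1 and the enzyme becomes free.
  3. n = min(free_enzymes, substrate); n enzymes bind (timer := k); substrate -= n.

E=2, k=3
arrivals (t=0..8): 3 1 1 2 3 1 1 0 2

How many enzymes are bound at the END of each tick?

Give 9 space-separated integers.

Answer: 2 2 2 2 2 2 2 2 2

Derivation:
t=0: arr=3 -> substrate=1 bound=2 product=0
t=1: arr=1 -> substrate=2 bound=2 product=0
t=2: arr=1 -> substrate=3 bound=2 product=0
t=3: arr=2 -> substrate=3 bound=2 product=2
t=4: arr=3 -> substrate=6 bound=2 product=2
t=5: arr=1 -> substrate=7 bound=2 product=2
t=6: arr=1 -> substrate=6 bound=2 product=4
t=7: arr=0 -> substrate=6 bound=2 product=4
t=8: arr=2 -> substrate=8 bound=2 product=4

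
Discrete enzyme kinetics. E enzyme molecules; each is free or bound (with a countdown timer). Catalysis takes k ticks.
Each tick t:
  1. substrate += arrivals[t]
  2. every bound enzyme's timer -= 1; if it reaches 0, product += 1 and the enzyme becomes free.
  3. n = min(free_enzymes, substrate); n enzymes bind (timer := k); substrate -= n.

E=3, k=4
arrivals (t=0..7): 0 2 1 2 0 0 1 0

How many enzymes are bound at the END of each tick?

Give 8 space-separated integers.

t=0: arr=0 -> substrate=0 bound=0 product=0
t=1: arr=2 -> substrate=0 bound=2 product=0
t=2: arr=1 -> substrate=0 bound=3 product=0
t=3: arr=2 -> substrate=2 bound=3 product=0
t=4: arr=0 -> substrate=2 bound=3 product=0
t=5: arr=0 -> substrate=0 bound=3 product=2
t=6: arr=1 -> substrate=0 bound=3 product=3
t=7: arr=0 -> substrate=0 bound=3 product=3

Answer: 0 2 3 3 3 3 3 3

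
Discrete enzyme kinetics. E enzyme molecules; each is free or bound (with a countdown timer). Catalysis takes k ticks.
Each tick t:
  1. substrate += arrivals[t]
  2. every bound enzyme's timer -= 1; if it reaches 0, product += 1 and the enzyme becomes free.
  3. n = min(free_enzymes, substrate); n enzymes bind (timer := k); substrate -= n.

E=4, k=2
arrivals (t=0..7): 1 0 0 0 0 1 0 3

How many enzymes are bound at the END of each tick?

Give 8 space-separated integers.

t=0: arr=1 -> substrate=0 bound=1 product=0
t=1: arr=0 -> substrate=0 bound=1 product=0
t=2: arr=0 -> substrate=0 bound=0 product=1
t=3: arr=0 -> substrate=0 bound=0 product=1
t=4: arr=0 -> substrate=0 bound=0 product=1
t=5: arr=1 -> substrate=0 bound=1 product=1
t=6: arr=0 -> substrate=0 bound=1 product=1
t=7: arr=3 -> substrate=0 bound=3 product=2

Answer: 1 1 0 0 0 1 1 3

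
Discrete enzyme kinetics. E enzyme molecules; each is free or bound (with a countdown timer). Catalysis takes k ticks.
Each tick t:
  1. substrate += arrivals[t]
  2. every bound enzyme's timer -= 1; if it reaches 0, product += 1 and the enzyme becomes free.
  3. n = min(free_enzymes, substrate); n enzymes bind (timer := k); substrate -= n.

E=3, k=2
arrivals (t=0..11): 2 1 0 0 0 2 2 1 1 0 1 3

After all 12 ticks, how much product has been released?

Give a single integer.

Answer: 9

Derivation:
t=0: arr=2 -> substrate=0 bound=2 product=0
t=1: arr=1 -> substrate=0 bound=3 product=0
t=2: arr=0 -> substrate=0 bound=1 product=2
t=3: arr=0 -> substrate=0 bound=0 product=3
t=4: arr=0 -> substrate=0 bound=0 product=3
t=5: arr=2 -> substrate=0 bound=2 product=3
t=6: arr=2 -> substrate=1 bound=3 product=3
t=7: arr=1 -> substrate=0 bound=3 product=5
t=8: arr=1 -> substrate=0 bound=3 product=6
t=9: arr=0 -> substrate=0 bound=1 product=8
t=10: arr=1 -> substrate=0 bound=1 product=9
t=11: arr=3 -> substrate=1 bound=3 product=9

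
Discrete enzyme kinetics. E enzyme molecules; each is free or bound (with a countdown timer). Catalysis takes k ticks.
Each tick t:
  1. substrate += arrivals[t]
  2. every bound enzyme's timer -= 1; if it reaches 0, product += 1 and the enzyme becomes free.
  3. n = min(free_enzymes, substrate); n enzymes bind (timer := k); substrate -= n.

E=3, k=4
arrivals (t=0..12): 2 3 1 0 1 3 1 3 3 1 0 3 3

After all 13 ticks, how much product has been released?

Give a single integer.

Answer: 8

Derivation:
t=0: arr=2 -> substrate=0 bound=2 product=0
t=1: arr=3 -> substrate=2 bound=3 product=0
t=2: arr=1 -> substrate=3 bound=3 product=0
t=3: arr=0 -> substrate=3 bound=3 product=0
t=4: arr=1 -> substrate=2 bound=3 product=2
t=5: arr=3 -> substrate=4 bound=3 product=3
t=6: arr=1 -> substrate=5 bound=3 product=3
t=7: arr=3 -> substrate=8 bound=3 product=3
t=8: arr=3 -> substrate=9 bound=3 product=5
t=9: arr=1 -> substrate=9 bound=3 product=6
t=10: arr=0 -> substrate=9 bound=3 product=6
t=11: arr=3 -> substrate=12 bound=3 product=6
t=12: arr=3 -> substrate=13 bound=3 product=8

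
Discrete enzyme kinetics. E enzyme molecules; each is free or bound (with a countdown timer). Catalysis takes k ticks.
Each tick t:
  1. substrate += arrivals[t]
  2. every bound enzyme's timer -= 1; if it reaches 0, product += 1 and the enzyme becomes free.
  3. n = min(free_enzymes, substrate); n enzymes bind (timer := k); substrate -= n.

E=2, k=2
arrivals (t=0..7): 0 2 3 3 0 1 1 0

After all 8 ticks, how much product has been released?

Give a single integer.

Answer: 6

Derivation:
t=0: arr=0 -> substrate=0 bound=0 product=0
t=1: arr=2 -> substrate=0 bound=2 product=0
t=2: arr=3 -> substrate=3 bound=2 product=0
t=3: arr=3 -> substrate=4 bound=2 product=2
t=4: arr=0 -> substrate=4 bound=2 product=2
t=5: arr=1 -> substrate=3 bound=2 product=4
t=6: arr=1 -> substrate=4 bound=2 product=4
t=7: arr=0 -> substrate=2 bound=2 product=6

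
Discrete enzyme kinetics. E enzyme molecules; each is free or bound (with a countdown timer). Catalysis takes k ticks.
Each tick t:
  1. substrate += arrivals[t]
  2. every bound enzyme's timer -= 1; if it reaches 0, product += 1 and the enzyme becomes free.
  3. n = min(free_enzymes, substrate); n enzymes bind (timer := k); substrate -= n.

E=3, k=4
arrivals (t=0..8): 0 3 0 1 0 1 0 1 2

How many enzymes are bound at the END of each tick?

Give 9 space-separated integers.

t=0: arr=0 -> substrate=0 bound=0 product=0
t=1: arr=3 -> substrate=0 bound=3 product=0
t=2: arr=0 -> substrate=0 bound=3 product=0
t=3: arr=1 -> substrate=1 bound=3 product=0
t=4: arr=0 -> substrate=1 bound=3 product=0
t=5: arr=1 -> substrate=0 bound=2 product=3
t=6: arr=0 -> substrate=0 bound=2 product=3
t=7: arr=1 -> substrate=0 bound=3 product=3
t=8: arr=2 -> substrate=2 bound=3 product=3

Answer: 0 3 3 3 3 2 2 3 3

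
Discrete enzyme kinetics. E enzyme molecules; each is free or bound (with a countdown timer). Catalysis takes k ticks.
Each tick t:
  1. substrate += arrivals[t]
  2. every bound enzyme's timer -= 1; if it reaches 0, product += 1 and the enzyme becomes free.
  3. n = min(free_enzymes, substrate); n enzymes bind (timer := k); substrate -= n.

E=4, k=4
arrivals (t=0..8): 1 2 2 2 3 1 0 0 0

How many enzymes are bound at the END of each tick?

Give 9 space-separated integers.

Answer: 1 3 4 4 4 4 4 4 4

Derivation:
t=0: arr=1 -> substrate=0 bound=1 product=0
t=1: arr=2 -> substrate=0 bound=3 product=0
t=2: arr=2 -> substrate=1 bound=4 product=0
t=3: arr=2 -> substrate=3 bound=4 product=0
t=4: arr=3 -> substrate=5 bound=4 product=1
t=5: arr=1 -> substrate=4 bound=4 product=3
t=6: arr=0 -> substrate=3 bound=4 product=4
t=7: arr=0 -> substrate=3 bound=4 product=4
t=8: arr=0 -> substrate=2 bound=4 product=5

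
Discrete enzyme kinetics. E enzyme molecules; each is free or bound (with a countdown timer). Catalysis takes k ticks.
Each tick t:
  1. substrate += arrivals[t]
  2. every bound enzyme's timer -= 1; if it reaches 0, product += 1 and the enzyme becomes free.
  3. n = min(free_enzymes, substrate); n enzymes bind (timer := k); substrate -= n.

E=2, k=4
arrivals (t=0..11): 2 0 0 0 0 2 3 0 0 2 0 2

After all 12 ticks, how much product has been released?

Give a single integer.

t=0: arr=2 -> substrate=0 bound=2 product=0
t=1: arr=0 -> substrate=0 bound=2 product=0
t=2: arr=0 -> substrate=0 bound=2 product=0
t=3: arr=0 -> substrate=0 bound=2 product=0
t=4: arr=0 -> substrate=0 bound=0 product=2
t=5: arr=2 -> substrate=0 bound=2 product=2
t=6: arr=3 -> substrate=3 bound=2 product=2
t=7: arr=0 -> substrate=3 bound=2 product=2
t=8: arr=0 -> substrate=3 bound=2 product=2
t=9: arr=2 -> substrate=3 bound=2 product=4
t=10: arr=0 -> substrate=3 bound=2 product=4
t=11: arr=2 -> substrate=5 bound=2 product=4

Answer: 4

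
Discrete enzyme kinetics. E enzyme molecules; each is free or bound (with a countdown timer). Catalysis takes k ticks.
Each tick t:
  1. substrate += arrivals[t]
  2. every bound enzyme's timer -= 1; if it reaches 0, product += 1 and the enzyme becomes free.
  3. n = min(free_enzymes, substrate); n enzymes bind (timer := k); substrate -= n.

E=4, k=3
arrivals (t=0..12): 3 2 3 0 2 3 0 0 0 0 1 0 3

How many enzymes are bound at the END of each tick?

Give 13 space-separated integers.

t=0: arr=3 -> substrate=0 bound=3 product=0
t=1: arr=2 -> substrate=1 bound=4 product=0
t=2: arr=3 -> substrate=4 bound=4 product=0
t=3: arr=0 -> substrate=1 bound=4 product=3
t=4: arr=2 -> substrate=2 bound=4 product=4
t=5: arr=3 -> substrate=5 bound=4 product=4
t=6: arr=0 -> substrate=2 bound=4 product=7
t=7: arr=0 -> substrate=1 bound=4 product=8
t=8: arr=0 -> substrate=1 bound=4 product=8
t=9: arr=0 -> substrate=0 bound=2 product=11
t=10: arr=1 -> substrate=0 bound=2 product=12
t=11: arr=0 -> substrate=0 bound=2 product=12
t=12: arr=3 -> substrate=0 bound=4 product=13

Answer: 3 4 4 4 4 4 4 4 4 2 2 2 4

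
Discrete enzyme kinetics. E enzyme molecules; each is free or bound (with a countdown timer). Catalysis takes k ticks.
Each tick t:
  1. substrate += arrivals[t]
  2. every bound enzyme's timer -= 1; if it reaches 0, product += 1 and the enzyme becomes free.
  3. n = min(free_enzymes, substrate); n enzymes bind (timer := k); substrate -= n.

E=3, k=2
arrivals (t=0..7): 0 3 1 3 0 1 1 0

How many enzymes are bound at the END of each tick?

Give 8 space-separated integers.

t=0: arr=0 -> substrate=0 bound=0 product=0
t=1: arr=3 -> substrate=0 bound=3 product=0
t=2: arr=1 -> substrate=1 bound=3 product=0
t=3: arr=3 -> substrate=1 bound=3 product=3
t=4: arr=0 -> substrate=1 bound=3 product=3
t=5: arr=1 -> substrate=0 bound=2 product=6
t=6: arr=1 -> substrate=0 bound=3 product=6
t=7: arr=0 -> substrate=0 bound=1 product=8

Answer: 0 3 3 3 3 2 3 1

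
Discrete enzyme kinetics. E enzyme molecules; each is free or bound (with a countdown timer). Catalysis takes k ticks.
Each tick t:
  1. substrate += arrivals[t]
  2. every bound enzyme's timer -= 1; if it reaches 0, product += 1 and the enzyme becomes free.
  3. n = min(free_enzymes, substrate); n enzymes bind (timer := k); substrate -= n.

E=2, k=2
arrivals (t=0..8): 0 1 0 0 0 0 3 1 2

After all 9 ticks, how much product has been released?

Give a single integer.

t=0: arr=0 -> substrate=0 bound=0 product=0
t=1: arr=1 -> substrate=0 bound=1 product=0
t=2: arr=0 -> substrate=0 bound=1 product=0
t=3: arr=0 -> substrate=0 bound=0 product=1
t=4: arr=0 -> substrate=0 bound=0 product=1
t=5: arr=0 -> substrate=0 bound=0 product=1
t=6: arr=3 -> substrate=1 bound=2 product=1
t=7: arr=1 -> substrate=2 bound=2 product=1
t=8: arr=2 -> substrate=2 bound=2 product=3

Answer: 3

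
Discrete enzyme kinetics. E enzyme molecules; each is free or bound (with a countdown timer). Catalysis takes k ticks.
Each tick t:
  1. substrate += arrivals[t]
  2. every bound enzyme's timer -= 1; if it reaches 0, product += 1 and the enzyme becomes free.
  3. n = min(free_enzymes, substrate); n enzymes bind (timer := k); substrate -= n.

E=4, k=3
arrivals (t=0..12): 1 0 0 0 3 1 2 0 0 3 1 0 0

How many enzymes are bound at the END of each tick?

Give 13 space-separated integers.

t=0: arr=1 -> substrate=0 bound=1 product=0
t=1: arr=0 -> substrate=0 bound=1 product=0
t=2: arr=0 -> substrate=0 bound=1 product=0
t=3: arr=0 -> substrate=0 bound=0 product=1
t=4: arr=3 -> substrate=0 bound=3 product=1
t=5: arr=1 -> substrate=0 bound=4 product=1
t=6: arr=2 -> substrate=2 bound=4 product=1
t=7: arr=0 -> substrate=0 bound=3 product=4
t=8: arr=0 -> substrate=0 bound=2 product=5
t=9: arr=3 -> substrate=1 bound=4 product=5
t=10: arr=1 -> substrate=0 bound=4 product=7
t=11: arr=0 -> substrate=0 bound=4 product=7
t=12: arr=0 -> substrate=0 bound=2 product=9

Answer: 1 1 1 0 3 4 4 3 2 4 4 4 2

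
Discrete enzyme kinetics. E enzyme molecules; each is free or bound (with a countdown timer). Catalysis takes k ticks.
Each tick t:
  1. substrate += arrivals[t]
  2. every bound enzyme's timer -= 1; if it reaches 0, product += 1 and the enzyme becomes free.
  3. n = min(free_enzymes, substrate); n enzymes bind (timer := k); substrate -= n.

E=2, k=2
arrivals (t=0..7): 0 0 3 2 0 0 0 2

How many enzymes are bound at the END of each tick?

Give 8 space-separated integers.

Answer: 0 0 2 2 2 2 1 2

Derivation:
t=0: arr=0 -> substrate=0 bound=0 product=0
t=1: arr=0 -> substrate=0 bound=0 product=0
t=2: arr=3 -> substrate=1 bound=2 product=0
t=3: arr=2 -> substrate=3 bound=2 product=0
t=4: arr=0 -> substrate=1 bound=2 product=2
t=5: arr=0 -> substrate=1 bound=2 product=2
t=6: arr=0 -> substrate=0 bound=1 product=4
t=7: arr=2 -> substrate=1 bound=2 product=4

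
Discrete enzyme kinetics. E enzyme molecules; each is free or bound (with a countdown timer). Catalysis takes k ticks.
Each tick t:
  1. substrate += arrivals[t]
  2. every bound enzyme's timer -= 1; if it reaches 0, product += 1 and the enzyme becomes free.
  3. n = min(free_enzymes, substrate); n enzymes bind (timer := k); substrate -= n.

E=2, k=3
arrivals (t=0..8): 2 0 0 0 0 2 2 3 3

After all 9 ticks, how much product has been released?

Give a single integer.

t=0: arr=2 -> substrate=0 bound=2 product=0
t=1: arr=0 -> substrate=0 bound=2 product=0
t=2: arr=0 -> substrate=0 bound=2 product=0
t=3: arr=0 -> substrate=0 bound=0 product=2
t=4: arr=0 -> substrate=0 bound=0 product=2
t=5: arr=2 -> substrate=0 bound=2 product=2
t=6: arr=2 -> substrate=2 bound=2 product=2
t=7: arr=3 -> substrate=5 bound=2 product=2
t=8: arr=3 -> substrate=6 bound=2 product=4

Answer: 4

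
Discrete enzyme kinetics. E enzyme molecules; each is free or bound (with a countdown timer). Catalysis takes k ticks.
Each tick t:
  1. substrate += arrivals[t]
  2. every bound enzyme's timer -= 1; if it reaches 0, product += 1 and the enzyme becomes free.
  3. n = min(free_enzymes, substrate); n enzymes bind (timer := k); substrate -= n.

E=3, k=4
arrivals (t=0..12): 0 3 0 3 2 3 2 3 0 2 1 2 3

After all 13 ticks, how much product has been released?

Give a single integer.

Answer: 6

Derivation:
t=0: arr=0 -> substrate=0 bound=0 product=0
t=1: arr=3 -> substrate=0 bound=3 product=0
t=2: arr=0 -> substrate=0 bound=3 product=0
t=3: arr=3 -> substrate=3 bound=3 product=0
t=4: arr=2 -> substrate=5 bound=3 product=0
t=5: arr=3 -> substrate=5 bound=3 product=3
t=6: arr=2 -> substrate=7 bound=3 product=3
t=7: arr=3 -> substrate=10 bound=3 product=3
t=8: arr=0 -> substrate=10 bound=3 product=3
t=9: arr=2 -> substrate=9 bound=3 product=6
t=10: arr=1 -> substrate=10 bound=3 product=6
t=11: arr=2 -> substrate=12 bound=3 product=6
t=12: arr=3 -> substrate=15 bound=3 product=6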